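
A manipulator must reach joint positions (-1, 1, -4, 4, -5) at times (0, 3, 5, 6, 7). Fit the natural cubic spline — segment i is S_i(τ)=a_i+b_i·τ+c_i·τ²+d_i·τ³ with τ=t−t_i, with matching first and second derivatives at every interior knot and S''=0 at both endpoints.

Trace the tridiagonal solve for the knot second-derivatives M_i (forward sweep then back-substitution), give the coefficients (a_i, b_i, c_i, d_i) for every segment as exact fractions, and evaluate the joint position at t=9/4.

Δ: Δ0=2/3, Δ1=-5/2, Δ2=8, Δ3=-9
row 1: diag=10, rhs=-19; c'=1/5, d'=-19/10
row 2: denom=6−2·1/5=28/5; d'=(63−2·-19/10)/(28/5)=167/14
row 3: denom=4−1·5/28=107/28; d'=(-102−1·167/14)/(107/28)=-3190/107
back: M3=-3190/107
back: M2=167/14−5/28·-3190/107=1846/107
back: M1=-19/10−1/5·1846/107=-1145/214
M: M0=0, M1=-1145/214, M2=1846/107, M3=-3190/107, M4=0
seg 0: a=-1, c=M0/2=0, d=(M1−M0)/(6·3)=-1145/3852, b=Δ0−h0·(2M0+M1)/6=4291/1284
seg 1: a=1, c=M1/2=-1145/428, d=(M2−M1)/(6·2)=4837/2568, b=Δ1−h1·(2M1+M2)/6=-3007/642
seg 2: a=-4, c=M2/2=923/107, d=(M3−M2)/(6·1)=-2518/321, b=Δ2−h2·(2M2+M3)/6=2317/321
seg 3: a=4, c=M3/2=-1595/107, d=(M4−M3)/(6·1)=1595/321, b=Δ3−h3·(2M3+M4)/6=301/321
t_q=9/4 → seg 0, τ=9/4; S=-1+4291/1284·τ+0·τ²+-1145/3852·τ³=85831/27392

  seg 0: a=-1 b=4291/1284 c=0 d=-1145/3852
  seg 1: a=1 b=-3007/642 c=-1145/428 d=4837/2568
  seg 2: a=-4 b=2317/321 c=923/107 d=-2518/321
  seg 3: a=4 b=301/321 c=-1595/107 d=1595/321
S(9/4) = 85831/27392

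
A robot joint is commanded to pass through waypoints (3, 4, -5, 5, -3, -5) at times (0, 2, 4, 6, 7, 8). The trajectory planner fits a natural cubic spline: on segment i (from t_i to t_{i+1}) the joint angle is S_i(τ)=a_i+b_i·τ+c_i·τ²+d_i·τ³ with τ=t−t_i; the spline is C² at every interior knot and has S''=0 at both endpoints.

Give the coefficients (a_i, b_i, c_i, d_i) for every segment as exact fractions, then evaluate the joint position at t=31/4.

Δ: Δ0=1/2, Δ1=-9/2, Δ2=5, Δ3=-8, Δ4=-2
row 1: diag=8, rhs=-30; c'=1/4, d'=-15/4
row 2: denom=8−2·1/4=15/2; d'=(57−2·-15/4)/(15/2)=43/5
row 3: denom=6−2·4/15=82/15; d'=(-78−2·43/5)/(82/15)=-714/41
row 4: denom=4−1·15/82=313/82; d'=(36−1·-714/41)/(313/82)=4380/313
back: M4=4380/313
back: M3=-714/41−15/82·4380/313=-6252/313
back: M2=43/5−4/15·-6252/313=4359/313
back: M1=-15/4−1/4·4359/313=-4527/626
M: M0=0, M1=-4527/626, M2=4359/313, M3=-6252/313, M4=4380/313, M5=0
seg 0: a=3, c=M0/2=0, d=(M1−M0)/(6·2)=-1509/2504, b=Δ0−h0·(2M0+M1)/6=911/313
seg 1: a=4, c=M1/2=-4527/1252, d=(M2−M1)/(6·2)=4415/2504, b=Δ1−h1·(2M1+M2)/6=-2705/626
seg 2: a=-5, c=M2/2=4359/626, d=(M3−M2)/(6·2)=-3537/1252, b=Δ2−h2·(2M2+M3)/6=743/313
seg 3: a=5, c=M3/2=-3126/313, d=(M4−M3)/(6·1)=1772/313, b=Δ3−h3·(2M3+M4)/6=-1150/313
seg 4: a=-3, c=M4/2=2190/313, d=(M5−M4)/(6·1)=-730/313, b=Δ4−h4·(2M4+M5)/6=-2086/313
t_q=31/4 → seg 4, τ=3/4; S=-3+-2086/313·τ+2190/313·τ²+-730/313·τ³=-50547/10016

  seg 0: a=3 b=911/313 c=0 d=-1509/2504
  seg 1: a=4 b=-2705/626 c=-4527/1252 d=4415/2504
  seg 2: a=-5 b=743/313 c=4359/626 d=-3537/1252
  seg 3: a=5 b=-1150/313 c=-3126/313 d=1772/313
  seg 4: a=-3 b=-2086/313 c=2190/313 d=-730/313
S(31/4) = -50547/10016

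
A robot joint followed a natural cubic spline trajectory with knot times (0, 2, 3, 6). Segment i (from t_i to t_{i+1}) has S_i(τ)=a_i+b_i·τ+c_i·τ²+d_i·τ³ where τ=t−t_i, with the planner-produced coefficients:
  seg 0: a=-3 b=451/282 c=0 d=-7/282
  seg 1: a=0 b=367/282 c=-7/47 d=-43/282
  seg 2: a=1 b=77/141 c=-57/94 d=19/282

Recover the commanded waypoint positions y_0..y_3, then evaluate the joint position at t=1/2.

y_0=-3 y_1=0 y_2=1 y_3=-1
S(1/2) = -1657/752

y_0 = S_0(0) = a_0 = -3
y_1 = S_1(0) = a_1 = 0
y_2 = S_2(0) = a_2 = 1
y_3 = S_2(3) = -1
t_q=1/2 is in segment 0 (τ=1/2); S_0(τ)=-1657/752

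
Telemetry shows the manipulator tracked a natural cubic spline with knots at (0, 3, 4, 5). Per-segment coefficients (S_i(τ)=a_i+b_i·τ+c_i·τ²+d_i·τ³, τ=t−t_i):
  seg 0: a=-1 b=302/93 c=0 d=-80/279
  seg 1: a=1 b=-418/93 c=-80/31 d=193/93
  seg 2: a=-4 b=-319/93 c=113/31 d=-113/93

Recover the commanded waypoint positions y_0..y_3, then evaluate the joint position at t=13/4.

y_0 = S_0(0) = a_0 = -1
y_1 = S_1(0) = a_1 = 1
y_2 = S_2(0) = a_2 = -4
y_3 = S_2(1) = -5
t_q=13/4 is in segment 1 (τ=1/4); S_1(τ)=-501/1984

y_0=-1 y_1=1 y_2=-4 y_3=-5
S(13/4) = -501/1984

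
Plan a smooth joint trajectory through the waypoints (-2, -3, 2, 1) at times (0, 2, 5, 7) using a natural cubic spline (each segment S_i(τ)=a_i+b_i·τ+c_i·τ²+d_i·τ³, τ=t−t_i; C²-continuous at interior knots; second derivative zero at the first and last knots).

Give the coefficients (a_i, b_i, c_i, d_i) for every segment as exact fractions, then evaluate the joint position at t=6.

  seg 0: a=-2 b=-47/42 c=0 d=13/84
  seg 1: a=-3 b=31/42 c=13/14 d=-13/63
  seg 2: a=2 b=31/42 c=-13/14 d=13/84
S(6) = 55/28

Δ: Δ0=-1/2, Δ1=5/3, Δ2=-1/2
row 1: diag=10, rhs=13; c'=3/10, d'=13/10
row 2: denom=10−3·3/10=91/10; d'=(-13−3·13/10)/(91/10)=-13/7
back: M2=-13/7
back: M1=13/10−3/10·-13/7=13/7
M: M0=0, M1=13/7, M2=-13/7, M3=0
seg 0: a=-2, c=M0/2=0, d=(M1−M0)/(6·2)=13/84, b=Δ0−h0·(2M0+M1)/6=-47/42
seg 1: a=-3, c=M1/2=13/14, d=(M2−M1)/(6·3)=-13/63, b=Δ1−h1·(2M1+M2)/6=31/42
seg 2: a=2, c=M2/2=-13/14, d=(M3−M2)/(6·2)=13/84, b=Δ2−h2·(2M2+M3)/6=31/42
t_q=6 → seg 2, τ=1; S=2+31/42·τ+-13/14·τ²+13/84·τ³=55/28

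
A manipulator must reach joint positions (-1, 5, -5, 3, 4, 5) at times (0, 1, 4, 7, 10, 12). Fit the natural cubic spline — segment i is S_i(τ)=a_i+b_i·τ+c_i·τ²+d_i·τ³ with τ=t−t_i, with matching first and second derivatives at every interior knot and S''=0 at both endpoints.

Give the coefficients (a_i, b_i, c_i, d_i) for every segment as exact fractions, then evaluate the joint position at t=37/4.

Δ: Δ0=6, Δ1=-10/3, Δ2=8/3, Δ3=1/3, Δ4=1/2
row 1: diag=8, rhs=-56; c'=3/8, d'=-7
row 2: denom=12−3·3/8=87/8; d'=(36−3·-7)/(87/8)=152/29
row 3: denom=12−3·8/29=324/29; d'=(-14−3·152/29)/(324/29)=-431/162
row 4: denom=10−3·29/108=331/36; d'=(1−3·-431/162)/(331/36)=970/993
back: M4=970/993
back: M3=-431/162−29/108·970/993=-8707/2979
back: M2=152/29−8/29·-8707/2979=18016/2979
back: M1=-7−3/8·18016/2979=-9203/993
M: M0=0, M1=-9203/993, M2=18016/2979, M3=-8707/2979, M4=970/993, M5=0
seg 0: a=-1, c=M0/2=0, d=(M1−M0)/(6·1)=-9203/5958, b=Δ0−h0·(2M0+M1)/6=44951/5958
seg 1: a=5, c=M1/2=-9203/1986, d=(M2−M1)/(6·3)=45625/53622, b=Δ1−h1·(2M1+M2)/6=8671/2979
seg 2: a=-5, c=M2/2=9008/2979, d=(M3−M2)/(6·3)=-26723/53622, b=Δ2−h2·(2M2+M3)/6=-11437/5958
seg 3: a=3, c=M3/2=-8707/5958, d=(M4−M3)/(6·3)=11617/53622, b=Δ3−h3·(2M3+M4)/6=8245/2979
seg 4: a=4, c=M4/2=485/993, d=(M5−M4)/(6·2)=-485/5958, b=Δ4−h4·(2M4+M5)/6=-901/5958
t_q=37/4 → seg 3, τ=9/4; S=3+8245/2979·τ+-8707/5958·τ²+11617/53622·τ³=182045/42368

  seg 0: a=-1 b=44951/5958 c=0 d=-9203/5958
  seg 1: a=5 b=8671/2979 c=-9203/1986 d=45625/53622
  seg 2: a=-5 b=-11437/5958 c=9008/2979 d=-26723/53622
  seg 3: a=3 b=8245/2979 c=-8707/5958 d=11617/53622
  seg 4: a=4 b=-901/5958 c=485/993 d=-485/5958
S(37/4) = 182045/42368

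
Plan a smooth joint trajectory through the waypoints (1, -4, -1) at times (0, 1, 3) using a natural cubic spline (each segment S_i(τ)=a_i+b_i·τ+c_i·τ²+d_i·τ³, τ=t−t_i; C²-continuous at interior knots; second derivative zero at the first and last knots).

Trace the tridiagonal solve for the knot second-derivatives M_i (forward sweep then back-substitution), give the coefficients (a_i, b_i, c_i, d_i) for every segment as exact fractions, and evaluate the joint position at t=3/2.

Δ: Δ0=-5, Δ1=3/2
row 1: diag=6, rhs=39; c'=1/3, d'=13/2
back: M1=13/2
M: M0=0, M1=13/2, M2=0
seg 0: a=1, c=M0/2=0, d=(M1−M0)/(6·1)=13/12, b=Δ0−h0·(2M0+M1)/6=-73/12
seg 1: a=-4, c=M1/2=13/4, d=(M2−M1)/(6·2)=-13/24, b=Δ1−h1·(2M1+M2)/6=-17/6
t_q=3/2 → seg 1, τ=1/2; S=-4+-17/6·τ+13/4·τ²+-13/24·τ³=-299/64

  seg 0: a=1 b=-73/12 c=0 d=13/12
  seg 1: a=-4 b=-17/6 c=13/4 d=-13/24
S(3/2) = -299/64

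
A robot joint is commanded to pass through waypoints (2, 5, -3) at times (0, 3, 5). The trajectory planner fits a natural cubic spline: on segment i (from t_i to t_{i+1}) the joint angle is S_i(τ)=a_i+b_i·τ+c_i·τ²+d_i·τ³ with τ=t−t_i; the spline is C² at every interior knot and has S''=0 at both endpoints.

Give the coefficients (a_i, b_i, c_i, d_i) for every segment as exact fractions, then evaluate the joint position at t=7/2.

Δ: Δ0=1, Δ1=-4
row 1: diag=10, rhs=-30; c'=1/5, d'=-3
back: M1=-3
M: M0=0, M1=-3, M2=0
seg 0: a=2, c=M0/2=0, d=(M1−M0)/(6·3)=-1/6, b=Δ0−h0·(2M0+M1)/6=5/2
seg 1: a=5, c=M1/2=-3/2, d=(M2−M1)/(6·2)=1/4, b=Δ1−h1·(2M1+M2)/6=-2
t_q=7/2 → seg 1, τ=1/2; S=5+-2·τ+-3/2·τ²+1/4·τ³=117/32

  seg 0: a=2 b=5/2 c=0 d=-1/6
  seg 1: a=5 b=-2 c=-3/2 d=1/4
S(7/2) = 117/32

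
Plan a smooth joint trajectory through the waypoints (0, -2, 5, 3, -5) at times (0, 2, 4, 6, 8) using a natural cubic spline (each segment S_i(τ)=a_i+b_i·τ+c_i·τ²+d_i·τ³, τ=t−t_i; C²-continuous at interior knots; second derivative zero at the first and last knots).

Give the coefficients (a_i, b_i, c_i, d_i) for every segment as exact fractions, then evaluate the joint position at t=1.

  seg 0: a=0 b=-277/112 c=0 d=165/448
  seg 1: a=-2 b=109/56 c=495/224 d=-321/448
  seg 2: a=5 b=35/16 c=-117/56 d=111/448
  seg 3: a=3 b=-179/56 c=-135/224 d=45/448
S(1) = -943/448

Δ: Δ0=-1, Δ1=7/2, Δ2=-1, Δ3=-4
row 1: diag=8, rhs=27; c'=1/4, d'=27/8
row 2: denom=8−2·1/4=15/2; d'=(-27−2·27/8)/(15/2)=-9/2
row 3: denom=8−2·4/15=112/15; d'=(-18−2·-9/2)/(112/15)=-135/112
back: M3=-135/112
back: M2=-9/2−4/15·-135/112=-117/28
back: M1=27/8−1/4·-117/28=495/112
M: M0=0, M1=495/112, M2=-117/28, M3=-135/112, M4=0
seg 0: a=0, c=M0/2=0, d=(M1−M0)/(6·2)=165/448, b=Δ0−h0·(2M0+M1)/6=-277/112
seg 1: a=-2, c=M1/2=495/224, d=(M2−M1)/(6·2)=-321/448, b=Δ1−h1·(2M1+M2)/6=109/56
seg 2: a=5, c=M2/2=-117/56, d=(M3−M2)/(6·2)=111/448, b=Δ2−h2·(2M2+M3)/6=35/16
seg 3: a=3, c=M3/2=-135/224, d=(M4−M3)/(6·2)=45/448, b=Δ3−h3·(2M3+M4)/6=-179/56
t_q=1 → seg 0, τ=1; S=0+-277/112·τ+0·τ²+165/448·τ³=-943/448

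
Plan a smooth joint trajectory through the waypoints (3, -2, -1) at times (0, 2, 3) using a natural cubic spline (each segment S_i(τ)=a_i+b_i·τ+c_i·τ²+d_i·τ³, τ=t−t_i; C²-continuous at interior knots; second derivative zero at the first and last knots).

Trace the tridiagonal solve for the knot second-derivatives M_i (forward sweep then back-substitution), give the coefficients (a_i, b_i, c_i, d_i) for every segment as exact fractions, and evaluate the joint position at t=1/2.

  seg 0: a=3 b=-11/3 c=0 d=7/24
  seg 1: a=-2 b=-1/6 c=7/4 d=-7/12
S(1/2) = 77/64

Δ: Δ0=-5/2, Δ1=1
row 1: diag=6, rhs=21; c'=1/6, d'=7/2
back: M1=7/2
M: M0=0, M1=7/2, M2=0
seg 0: a=3, c=M0/2=0, d=(M1−M0)/(6·2)=7/24, b=Δ0−h0·(2M0+M1)/6=-11/3
seg 1: a=-2, c=M1/2=7/4, d=(M2−M1)/(6·1)=-7/12, b=Δ1−h1·(2M1+M2)/6=-1/6
t_q=1/2 → seg 0, τ=1/2; S=3+-11/3·τ+0·τ²+7/24·τ³=77/64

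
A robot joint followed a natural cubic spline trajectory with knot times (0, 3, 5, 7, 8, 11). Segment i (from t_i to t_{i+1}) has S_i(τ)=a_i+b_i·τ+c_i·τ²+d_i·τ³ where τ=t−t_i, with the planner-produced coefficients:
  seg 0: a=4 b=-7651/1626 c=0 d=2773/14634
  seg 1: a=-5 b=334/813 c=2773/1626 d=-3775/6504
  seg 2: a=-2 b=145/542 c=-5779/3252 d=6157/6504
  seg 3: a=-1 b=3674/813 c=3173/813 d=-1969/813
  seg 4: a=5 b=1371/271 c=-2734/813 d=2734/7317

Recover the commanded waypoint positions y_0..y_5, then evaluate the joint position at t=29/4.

y_0=4 y_1=-5 y_2=-2 y_3=-1 y_4=5 y_5=0
S(29/4) = 5825/17344

y_0 = S_0(0) = a_0 = 4
y_1 = S_1(0) = a_1 = -5
y_2 = S_2(0) = a_2 = -2
y_3 = S_3(0) = a_3 = -1
y_4 = S_4(0) = a_4 = 5
y_5 = S_4(3) = 0
t_q=29/4 is in segment 3 (τ=1/4); S_3(τ)=5825/17344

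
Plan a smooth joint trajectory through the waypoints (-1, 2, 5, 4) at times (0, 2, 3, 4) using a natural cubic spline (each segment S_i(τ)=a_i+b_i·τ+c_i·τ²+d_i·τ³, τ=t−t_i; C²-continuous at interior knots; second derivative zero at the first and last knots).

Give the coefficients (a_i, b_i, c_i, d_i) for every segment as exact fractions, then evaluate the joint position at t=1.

  seg 0: a=-1 b=29/46 c=0 d=5/23
  seg 1: a=2 b=149/46 c=30/23 d=-71/46
  seg 2: a=5 b=28/23 c=-153/46 d=51/46
S(1) = -7/46

Δ: Δ0=3/2, Δ1=3, Δ2=-1
row 1: diag=6, rhs=9; c'=1/6, d'=3/2
row 2: denom=4−1·1/6=23/6; d'=(-24−1·3/2)/(23/6)=-153/23
back: M2=-153/23
back: M1=3/2−1/6·-153/23=60/23
M: M0=0, M1=60/23, M2=-153/23, M3=0
seg 0: a=-1, c=M0/2=0, d=(M1−M0)/(6·2)=5/23, b=Δ0−h0·(2M0+M1)/6=29/46
seg 1: a=2, c=M1/2=30/23, d=(M2−M1)/(6·1)=-71/46, b=Δ1−h1·(2M1+M2)/6=149/46
seg 2: a=5, c=M2/2=-153/46, d=(M3−M2)/(6·1)=51/46, b=Δ2−h2·(2M2+M3)/6=28/23
t_q=1 → seg 0, τ=1; S=-1+29/46·τ+0·τ²+5/23·τ³=-7/46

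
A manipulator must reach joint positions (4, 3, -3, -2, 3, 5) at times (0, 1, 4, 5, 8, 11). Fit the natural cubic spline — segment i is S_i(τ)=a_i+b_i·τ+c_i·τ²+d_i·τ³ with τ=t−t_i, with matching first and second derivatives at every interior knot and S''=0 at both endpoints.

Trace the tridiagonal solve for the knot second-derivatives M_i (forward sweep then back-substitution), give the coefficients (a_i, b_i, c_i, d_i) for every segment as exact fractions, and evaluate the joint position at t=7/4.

Δ: Δ0=-1, Δ1=-2, Δ2=1, Δ3=5/3, Δ4=2/3
row 1: diag=8, rhs=-6; c'=3/8, d'=-3/4
row 2: denom=8−3·3/8=55/8; d'=(18−3·-3/4)/(55/8)=162/55
row 3: denom=8−1·8/55=432/55; d'=(4−1·162/55)/(432/55)=29/216
row 4: denom=12−3·55/144=521/48; d'=(-6−3·29/216)/(521/48)=-922/1563
back: M4=-922/1563
back: M3=29/216−55/144·-922/1563=562/1563
back: M2=162/55−8/55·562/1563=4522/1563
back: M1=-3/4−3/8·4522/1563=-956/521
M: M0=0, M1=-956/521, M2=4522/1563, M3=562/1563, M4=-922/1563, M5=0
seg 0: a=4, c=M0/2=0, d=(M1−M0)/(6·1)=-478/1563, b=Δ0−h0·(2M0+M1)/6=-1085/1563
seg 1: a=3, c=M1/2=-478/521, d=(M2−M1)/(6·3)=3695/14067, b=Δ1−h1·(2M1+M2)/6=-2519/1563
seg 2: a=-3, c=M2/2=2261/1563, d=(M3−M2)/(6·1)=-220/521, b=Δ2−h2·(2M2+M3)/6=-38/1563
seg 3: a=-2, c=M3/2=281/1563, d=(M4−M3)/(6·3)=-742/14067, b=Δ3−h3·(2M3+M4)/6=2504/1563
seg 4: a=3, c=M4/2=-461/1563, d=(M5−M4)/(6·3)=461/14067, b=Δ4−h4·(2M4+M5)/6=1964/1563
t_q=7/4 → seg 1, τ=3/4; S=3+-2519/1563·τ+-478/521·τ²+3695/14067·τ³=46215/33344

  seg 0: a=4 b=-1085/1563 c=0 d=-478/1563
  seg 1: a=3 b=-2519/1563 c=-478/521 d=3695/14067
  seg 2: a=-3 b=-38/1563 c=2261/1563 d=-220/521
  seg 3: a=-2 b=2504/1563 c=281/1563 d=-742/14067
  seg 4: a=3 b=1964/1563 c=-461/1563 d=461/14067
S(7/4) = 46215/33344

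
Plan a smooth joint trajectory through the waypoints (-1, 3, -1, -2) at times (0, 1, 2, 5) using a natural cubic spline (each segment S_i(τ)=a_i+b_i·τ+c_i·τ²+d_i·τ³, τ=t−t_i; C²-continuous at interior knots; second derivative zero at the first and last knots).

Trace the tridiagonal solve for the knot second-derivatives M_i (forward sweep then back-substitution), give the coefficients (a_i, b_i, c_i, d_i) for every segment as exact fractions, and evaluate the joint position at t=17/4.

Δ: Δ0=4, Δ1=-4, Δ2=-1/3
row 1: diag=4, rhs=-48; c'=1/4, d'=-12
row 2: denom=8−1·1/4=31/4; d'=(22−1·-12)/(31/4)=136/31
back: M2=136/31
back: M1=-12−1/4·136/31=-406/31
M: M0=0, M1=-406/31, M2=136/31, M3=0
seg 0: a=-1, c=M0/2=0, d=(M1−M0)/(6·1)=-203/93, b=Δ0−h0·(2M0+M1)/6=575/93
seg 1: a=3, c=M1/2=-203/31, d=(M2−M1)/(6·1)=271/93, b=Δ1−h1·(2M1+M2)/6=-34/93
seg 2: a=-1, c=M2/2=68/31, d=(M3−M2)/(6·3)=-68/279, b=Δ2−h2·(2M2+M3)/6=-439/93
t_q=17/4 → seg 2, τ=9/4; S=-1+-439/93·τ+68/31·τ²+-68/279·τ³=-1633/496

  seg 0: a=-1 b=575/93 c=0 d=-203/93
  seg 1: a=3 b=-34/93 c=-203/31 d=271/93
  seg 2: a=-1 b=-439/93 c=68/31 d=-68/279
S(17/4) = -1633/496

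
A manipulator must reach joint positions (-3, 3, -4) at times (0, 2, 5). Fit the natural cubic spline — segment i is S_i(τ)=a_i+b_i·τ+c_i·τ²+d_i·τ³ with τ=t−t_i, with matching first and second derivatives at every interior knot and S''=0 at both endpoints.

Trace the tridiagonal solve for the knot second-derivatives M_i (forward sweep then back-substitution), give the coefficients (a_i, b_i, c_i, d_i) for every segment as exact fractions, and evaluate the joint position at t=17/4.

  seg 0: a=-3 b=61/15 c=0 d=-4/15
  seg 1: a=3 b=13/15 c=-8/5 d=8/45
S(17/4) = -9/8

Δ: Δ0=3, Δ1=-7/3
row 1: diag=10, rhs=-32; c'=3/10, d'=-16/5
back: M1=-16/5
M: M0=0, M1=-16/5, M2=0
seg 0: a=-3, c=M0/2=0, d=(M1−M0)/(6·2)=-4/15, b=Δ0−h0·(2M0+M1)/6=61/15
seg 1: a=3, c=M1/2=-8/5, d=(M2−M1)/(6·3)=8/45, b=Δ1−h1·(2M1+M2)/6=13/15
t_q=17/4 → seg 1, τ=9/4; S=3+13/15·τ+-8/5·τ²+8/45·τ³=-9/8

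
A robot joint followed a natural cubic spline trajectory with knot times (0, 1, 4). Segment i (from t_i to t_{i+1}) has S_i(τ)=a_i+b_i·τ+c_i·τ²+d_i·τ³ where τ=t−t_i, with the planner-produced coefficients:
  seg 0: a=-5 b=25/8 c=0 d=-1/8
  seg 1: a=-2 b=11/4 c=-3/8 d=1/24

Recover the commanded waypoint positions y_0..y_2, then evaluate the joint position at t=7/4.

y_0=-5 y_1=-2 y_2=4
S(7/4) = -67/512

y_0 = S_0(0) = a_0 = -5
y_1 = S_1(0) = a_1 = -2
y_2 = S_1(3) = 4
t_q=7/4 is in segment 1 (τ=3/4); S_1(τ)=-67/512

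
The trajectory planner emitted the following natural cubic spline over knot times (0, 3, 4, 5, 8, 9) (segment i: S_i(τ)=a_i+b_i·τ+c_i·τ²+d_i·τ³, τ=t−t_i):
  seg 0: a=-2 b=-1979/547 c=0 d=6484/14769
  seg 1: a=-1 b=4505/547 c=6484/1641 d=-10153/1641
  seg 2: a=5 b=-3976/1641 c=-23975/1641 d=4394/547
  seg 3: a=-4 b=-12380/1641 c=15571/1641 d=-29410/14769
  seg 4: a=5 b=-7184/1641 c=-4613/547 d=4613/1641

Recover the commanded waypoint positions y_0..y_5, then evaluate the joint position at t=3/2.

y_0 = S_0(0) = a_0 = -2
y_1 = S_1(0) = a_1 = -1
y_2 = S_2(0) = a_2 = 5
y_3 = S_3(0) = a_3 = -4
y_4 = S_4(0) = a_4 = 5
y_5 = S_4(1) = -5
t_q=3/2 is in segment 0 (τ=3/2); S_0(τ)=-3252/547

y_0=-2 y_1=-1 y_2=5 y_3=-4 y_4=5 y_5=-5
S(3/2) = -3252/547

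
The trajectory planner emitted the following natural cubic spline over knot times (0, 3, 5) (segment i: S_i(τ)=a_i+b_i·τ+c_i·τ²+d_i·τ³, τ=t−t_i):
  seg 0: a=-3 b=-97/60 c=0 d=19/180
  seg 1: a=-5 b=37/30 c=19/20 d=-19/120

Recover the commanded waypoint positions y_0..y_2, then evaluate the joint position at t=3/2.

y_0 = S_0(0) = a_0 = -3
y_1 = S_1(0) = a_1 = -5
y_2 = S_1(2) = 0
t_q=3/2 is in segment 0 (τ=3/2); S_0(τ)=-811/160

y_0=-3 y_1=-5 y_2=0
S(3/2) = -811/160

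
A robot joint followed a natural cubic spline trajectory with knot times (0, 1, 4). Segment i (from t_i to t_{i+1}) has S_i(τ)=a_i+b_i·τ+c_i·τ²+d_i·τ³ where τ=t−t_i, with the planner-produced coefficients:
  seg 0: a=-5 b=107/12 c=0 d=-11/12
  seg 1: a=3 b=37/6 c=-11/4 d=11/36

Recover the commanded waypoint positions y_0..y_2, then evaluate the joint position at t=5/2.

y_0=-5 y_1=3 y_2=5
S(5/2) = 227/32

y_0 = S_0(0) = a_0 = -5
y_1 = S_1(0) = a_1 = 3
y_2 = S_1(3) = 5
t_q=5/2 is in segment 1 (τ=3/2); S_1(τ)=227/32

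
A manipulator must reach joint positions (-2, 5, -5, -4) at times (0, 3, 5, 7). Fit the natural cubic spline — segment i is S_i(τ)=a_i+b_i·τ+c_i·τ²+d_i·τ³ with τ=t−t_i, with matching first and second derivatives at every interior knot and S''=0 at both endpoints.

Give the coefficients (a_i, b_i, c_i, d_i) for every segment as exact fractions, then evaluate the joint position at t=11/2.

Δ: Δ0=7/3, Δ1=-5, Δ2=1/2
row 1: diag=10, rhs=-44; c'=1/5, d'=-22/5
row 2: denom=8−2·1/5=38/5; d'=(33−2·-22/5)/(38/5)=11/2
back: M2=11/2
back: M1=-22/5−1/5·11/2=-11/2
M: M0=0, M1=-11/2, M2=11/2, M3=0
seg 0: a=-2, c=M0/2=0, d=(M1−M0)/(6·3)=-11/36, b=Δ0−h0·(2M0+M1)/6=61/12
seg 1: a=5, c=M1/2=-11/4, d=(M2−M1)/(6·2)=11/12, b=Δ1−h1·(2M1+M2)/6=-19/6
seg 2: a=-5, c=M2/2=11/4, d=(M3−M2)/(6·2)=-11/24, b=Δ2−h2·(2M2+M3)/6=-19/6
t_q=11/2 → seg 2, τ=1/2; S=-5+-19/6·τ+11/4·τ²+-11/24·τ³=-381/64

  seg 0: a=-2 b=61/12 c=0 d=-11/36
  seg 1: a=5 b=-19/6 c=-11/4 d=11/12
  seg 2: a=-5 b=-19/6 c=11/4 d=-11/24
S(11/2) = -381/64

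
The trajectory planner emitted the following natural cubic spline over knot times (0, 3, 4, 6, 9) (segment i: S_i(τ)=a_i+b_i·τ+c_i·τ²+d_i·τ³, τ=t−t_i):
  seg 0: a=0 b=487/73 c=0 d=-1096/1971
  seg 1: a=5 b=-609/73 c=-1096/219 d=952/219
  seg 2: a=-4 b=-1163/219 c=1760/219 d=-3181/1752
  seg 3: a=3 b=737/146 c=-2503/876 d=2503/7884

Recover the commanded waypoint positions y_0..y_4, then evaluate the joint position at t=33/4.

y_0 = S_0(0) = a_0 = 0
y_1 = S_1(0) = a_1 = 5
y_2 = S_2(0) = a_2 = -4
y_3 = S_3(0) = a_3 = 3
y_4 = S_3(3) = 1
t_q=33/4 is in segment 3 (τ=9/4); S_3(τ)=65577/18688

y_0=0 y_1=5 y_2=-4 y_3=3 y_4=1
S(33/4) = 65577/18688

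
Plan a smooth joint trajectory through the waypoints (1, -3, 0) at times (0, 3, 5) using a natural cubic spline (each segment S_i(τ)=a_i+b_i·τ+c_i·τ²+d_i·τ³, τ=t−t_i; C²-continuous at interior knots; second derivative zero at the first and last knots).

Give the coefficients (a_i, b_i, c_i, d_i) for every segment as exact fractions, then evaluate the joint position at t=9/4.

  seg 0: a=1 b=-131/60 c=0 d=17/180
  seg 1: a=-3 b=11/30 c=17/20 d=-17/120
S(9/4) = -3631/1280

Δ: Δ0=-4/3, Δ1=3/2
row 1: diag=10, rhs=17; c'=1/5, d'=17/10
back: M1=17/10
M: M0=0, M1=17/10, M2=0
seg 0: a=1, c=M0/2=0, d=(M1−M0)/(6·3)=17/180, b=Δ0−h0·(2M0+M1)/6=-131/60
seg 1: a=-3, c=M1/2=17/20, d=(M2−M1)/(6·2)=-17/120, b=Δ1−h1·(2M1+M2)/6=11/30
t_q=9/4 → seg 0, τ=9/4; S=1+-131/60·τ+0·τ²+17/180·τ³=-3631/1280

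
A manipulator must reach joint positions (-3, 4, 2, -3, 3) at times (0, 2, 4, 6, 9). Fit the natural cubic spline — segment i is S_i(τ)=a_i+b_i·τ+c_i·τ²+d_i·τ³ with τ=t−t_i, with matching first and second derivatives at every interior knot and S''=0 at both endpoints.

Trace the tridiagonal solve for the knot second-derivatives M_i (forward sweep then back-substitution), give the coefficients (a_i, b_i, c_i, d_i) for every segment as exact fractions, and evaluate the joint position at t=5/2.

  seg 0: a=-3 b=322/71 c=0 d=-147/568
  seg 1: a=4 b=203/142 c=-441/284 d=12/71
  seg 2: a=2 b=-391/142 c=-153/284 d=189/568
  seg 3: a=-3 b=-65/71 c=207/142 d=-23/142
S(5/2) = 4939/1136

Δ: Δ0=7/2, Δ1=-1, Δ2=-5/2, Δ3=2
row 1: diag=8, rhs=-27; c'=1/4, d'=-27/8
row 2: denom=8−2·1/4=15/2; d'=(-9−2·-27/8)/(15/2)=-3/10
row 3: denom=10−2·4/15=142/15; d'=(27−2·-3/10)/(142/15)=207/71
back: M3=207/71
back: M2=-3/10−4/15·207/71=-153/142
back: M1=-27/8−1/4·-153/142=-441/142
M: M0=0, M1=-441/142, M2=-153/142, M3=207/71, M4=0
seg 0: a=-3, c=M0/2=0, d=(M1−M0)/(6·2)=-147/568, b=Δ0−h0·(2M0+M1)/6=322/71
seg 1: a=4, c=M1/2=-441/284, d=(M2−M1)/(6·2)=12/71, b=Δ1−h1·(2M1+M2)/6=203/142
seg 2: a=2, c=M2/2=-153/284, d=(M3−M2)/(6·2)=189/568, b=Δ2−h2·(2M2+M3)/6=-391/142
seg 3: a=-3, c=M3/2=207/142, d=(M4−M3)/(6·3)=-23/142, b=Δ3−h3·(2M3+M4)/6=-65/71
t_q=5/2 → seg 1, τ=1/2; S=4+203/142·τ+-441/284·τ²+12/71·τ³=4939/1136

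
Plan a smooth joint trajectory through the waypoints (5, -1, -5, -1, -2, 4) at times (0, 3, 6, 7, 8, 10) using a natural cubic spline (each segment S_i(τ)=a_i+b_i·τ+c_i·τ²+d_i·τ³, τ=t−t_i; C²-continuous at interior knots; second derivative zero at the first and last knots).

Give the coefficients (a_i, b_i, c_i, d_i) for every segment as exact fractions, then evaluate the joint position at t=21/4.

Δ: Δ0=-2, Δ1=-4/3, Δ2=4, Δ3=-1, Δ4=3
row 1: diag=12, rhs=4; c'=1/4, d'=1/3
row 2: denom=8−3·1/4=29/4; d'=(32−3·1/3)/(29/4)=124/29
row 3: denom=4−1·4/29=112/29; d'=(-30−1·124/29)/(112/29)=-71/8
row 4: denom=6−1·29/112=643/112; d'=(24−1·-71/8)/(643/112)=3682/643
back: M4=3682/643
back: M3=-71/8−29/112·3682/643=-6660/643
back: M2=124/29−4/29·-6660/643=3668/643
back: M1=1/3−1/4·3668/643=-2108/1929
M: M0=0, M1=-2108/1929, M2=3668/643, M3=-6660/643, M4=3682/643, M5=0
seg 0: a=5, c=M0/2=0, d=(M1−M0)/(6·3)=-1054/17361, b=Δ0−h0·(2M0+M1)/6=-2804/1929
seg 1: a=-1, c=M1/2=-1054/1929, d=(M2−M1)/(6·3)=6556/17361, b=Δ1−h1·(2M1+M2)/6=-5966/1929
seg 2: a=-5, c=M2/2=1834/643, d=(M3−M2)/(6·1)=-5164/1929, b=Δ2−h2·(2M2+M3)/6=7378/1929
seg 3: a=-1, c=M3/2=-3330/643, d=(M4−M3)/(6·1)=5171/1929, b=Δ3−h3·(2M3+M4)/6=2890/1929
seg 4: a=-2, c=M4/2=1841/643, d=(M5−M4)/(6·2)=-1841/3858, b=Δ4−h4·(2M4+M5)/6=-1577/1929
t_q=21/4 → seg 1, τ=9/4; S=-1+-5966/1929·τ+-1054/1929·τ²+6556/17361·τ³=-66085/10288

  seg 0: a=5 b=-2804/1929 c=0 d=-1054/17361
  seg 1: a=-1 b=-5966/1929 c=-1054/1929 d=6556/17361
  seg 2: a=-5 b=7378/1929 c=1834/643 d=-5164/1929
  seg 3: a=-1 b=2890/1929 c=-3330/643 d=5171/1929
  seg 4: a=-2 b=-1577/1929 c=1841/643 d=-1841/3858
S(21/4) = -66085/10288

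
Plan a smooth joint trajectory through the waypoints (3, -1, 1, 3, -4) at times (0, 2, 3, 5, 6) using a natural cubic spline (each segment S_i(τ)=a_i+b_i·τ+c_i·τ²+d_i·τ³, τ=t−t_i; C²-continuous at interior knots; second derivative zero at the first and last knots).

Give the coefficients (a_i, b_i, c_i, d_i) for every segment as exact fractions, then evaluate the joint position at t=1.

  seg 0: a=3 b=-304/93 c=0 d=59/186
  seg 1: a=-1 b=50/93 c=59/31 d=-41/93
  seg 2: a=1 b=281/93 c=18/31 d=-74/93
  seg 3: a=3 b=-391/93 c=-130/31 d=130/93
S(1) = 3/62

Δ: Δ0=-2, Δ1=2, Δ2=1, Δ3=-7
row 1: diag=6, rhs=24; c'=1/6, d'=4
row 2: denom=6−1·1/6=35/6; d'=(-6−1·4)/(35/6)=-12/7
row 3: denom=6−2·12/35=186/35; d'=(-48−2·-12/7)/(186/35)=-260/31
back: M3=-260/31
back: M2=-12/7−12/35·-260/31=36/31
back: M1=4−1/6·36/31=118/31
M: M0=0, M1=118/31, M2=36/31, M3=-260/31, M4=0
seg 0: a=3, c=M0/2=0, d=(M1−M0)/(6·2)=59/186, b=Δ0−h0·(2M0+M1)/6=-304/93
seg 1: a=-1, c=M1/2=59/31, d=(M2−M1)/(6·1)=-41/93, b=Δ1−h1·(2M1+M2)/6=50/93
seg 2: a=1, c=M2/2=18/31, d=(M3−M2)/(6·2)=-74/93, b=Δ2−h2·(2M2+M3)/6=281/93
seg 3: a=3, c=M3/2=-130/31, d=(M4−M3)/(6·1)=130/93, b=Δ3−h3·(2M3+M4)/6=-391/93
t_q=1 → seg 0, τ=1; S=3+-304/93·τ+0·τ²+59/186·τ³=3/62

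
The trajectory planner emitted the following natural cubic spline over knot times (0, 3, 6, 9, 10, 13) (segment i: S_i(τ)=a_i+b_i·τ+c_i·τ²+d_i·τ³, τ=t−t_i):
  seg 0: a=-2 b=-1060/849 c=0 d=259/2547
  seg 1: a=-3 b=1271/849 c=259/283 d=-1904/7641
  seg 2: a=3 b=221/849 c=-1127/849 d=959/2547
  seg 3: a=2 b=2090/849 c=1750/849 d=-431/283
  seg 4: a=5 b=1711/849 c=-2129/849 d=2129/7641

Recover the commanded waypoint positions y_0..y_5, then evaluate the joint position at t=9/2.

y_0=-2 y_1=-3 y_2=3 y_3=2 y_4=5 y_5=-4
S(9/2) = 525/1132

y_0 = S_0(0) = a_0 = -2
y_1 = S_1(0) = a_1 = -3
y_2 = S_2(0) = a_2 = 3
y_3 = S_3(0) = a_3 = 2
y_4 = S_4(0) = a_4 = 5
y_5 = S_4(3) = -4
t_q=9/2 is in segment 1 (τ=3/2); S_1(τ)=525/1132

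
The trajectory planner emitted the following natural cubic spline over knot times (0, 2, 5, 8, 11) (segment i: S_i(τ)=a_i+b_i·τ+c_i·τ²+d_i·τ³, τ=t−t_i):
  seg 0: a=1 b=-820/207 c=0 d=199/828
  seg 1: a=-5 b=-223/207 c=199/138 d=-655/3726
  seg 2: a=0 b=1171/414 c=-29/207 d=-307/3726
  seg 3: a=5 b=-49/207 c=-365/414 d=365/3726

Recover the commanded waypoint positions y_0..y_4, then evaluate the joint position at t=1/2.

y_0 = S_0(0) = a_0 = 1
y_1 = S_1(0) = a_1 = -5
y_2 = S_2(0) = a_2 = 0
y_3 = S_3(0) = a_3 = 5
y_4 = S_3(3) = -1
t_q=1/2 is in segment 0 (τ=1/2); S_0(τ)=-2099/2208

y_0=1 y_1=-5 y_2=0 y_3=5 y_4=-1
S(1/2) = -2099/2208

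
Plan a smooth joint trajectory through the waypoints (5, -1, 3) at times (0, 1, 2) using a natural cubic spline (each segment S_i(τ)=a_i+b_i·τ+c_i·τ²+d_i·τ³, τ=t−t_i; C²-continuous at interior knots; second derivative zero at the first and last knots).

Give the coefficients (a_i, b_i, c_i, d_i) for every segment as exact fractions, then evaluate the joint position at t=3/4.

  seg 0: a=5 b=-17/2 c=0 d=5/2
  seg 1: a=-1 b=-1 c=15/2 d=-5/2
S(3/4) = -41/128

Δ: Δ0=-6, Δ1=4
row 1: diag=4, rhs=60; c'=1/4, d'=15
back: M1=15
M: M0=0, M1=15, M2=0
seg 0: a=5, c=M0/2=0, d=(M1−M0)/(6·1)=5/2, b=Δ0−h0·(2M0+M1)/6=-17/2
seg 1: a=-1, c=M1/2=15/2, d=(M2−M1)/(6·1)=-5/2, b=Δ1−h1·(2M1+M2)/6=-1
t_q=3/4 → seg 0, τ=3/4; S=5+-17/2·τ+0·τ²+5/2·τ³=-41/128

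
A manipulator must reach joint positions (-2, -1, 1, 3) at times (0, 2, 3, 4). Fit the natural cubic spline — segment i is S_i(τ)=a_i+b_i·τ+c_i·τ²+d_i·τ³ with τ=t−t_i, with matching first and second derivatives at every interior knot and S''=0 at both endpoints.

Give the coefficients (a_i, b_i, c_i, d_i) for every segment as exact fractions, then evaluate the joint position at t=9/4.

Δ: Δ0=1/2, Δ1=2, Δ2=2
row 1: diag=6, rhs=9; c'=1/6, d'=3/2
row 2: denom=4−1·1/6=23/6; d'=(0−1·3/2)/(23/6)=-9/23
back: M2=-9/23
back: M1=3/2−1/6·-9/23=36/23
M: M0=0, M1=36/23, M2=-9/23, M3=0
seg 0: a=-2, c=M0/2=0, d=(M1−M0)/(6·2)=3/23, b=Δ0−h0·(2M0+M1)/6=-1/46
seg 1: a=-1, c=M1/2=18/23, d=(M2−M1)/(6·1)=-15/46, b=Δ1−h1·(2M1+M2)/6=71/46
seg 2: a=1, c=M2/2=-9/46, d=(M3−M2)/(6·1)=3/46, b=Δ2−h2·(2M2+M3)/6=49/23
t_q=9/4 → seg 1, τ=1/4; S=-1+71/46·τ+18/23·τ²+-15/46·τ³=-73/128

  seg 0: a=-2 b=-1/46 c=0 d=3/23
  seg 1: a=-1 b=71/46 c=18/23 d=-15/46
  seg 2: a=1 b=49/23 c=-9/46 d=3/46
S(9/4) = -73/128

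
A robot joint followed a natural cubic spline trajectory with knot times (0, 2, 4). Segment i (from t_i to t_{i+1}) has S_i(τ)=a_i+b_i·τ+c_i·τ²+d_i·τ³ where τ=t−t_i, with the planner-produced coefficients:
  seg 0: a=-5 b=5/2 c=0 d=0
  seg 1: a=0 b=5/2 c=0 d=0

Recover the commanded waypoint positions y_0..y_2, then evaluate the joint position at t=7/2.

y_0=-5 y_1=0 y_2=5
S(7/2) = 15/4

y_0 = S_0(0) = a_0 = -5
y_1 = S_1(0) = a_1 = 0
y_2 = S_1(2) = 5
t_q=7/2 is in segment 1 (τ=3/2); S_1(τ)=15/4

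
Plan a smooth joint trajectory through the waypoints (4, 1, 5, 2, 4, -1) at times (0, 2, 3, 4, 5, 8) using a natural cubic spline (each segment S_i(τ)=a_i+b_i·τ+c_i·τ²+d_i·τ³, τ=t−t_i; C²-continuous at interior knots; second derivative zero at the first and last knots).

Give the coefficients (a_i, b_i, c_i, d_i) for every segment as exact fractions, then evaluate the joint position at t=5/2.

  seg 0: a=4 b=-16769/3990 c=0 d=1348/1995
  seg 1: a=1 b=15583/3990 c=2696/665 d=-2257/570
  seg 2: a=5 b=269/1995 c=-10407/1330 d=18713/3990
  seg 3: a=2 b=-1153/798 c=4153/665 d=-11173/3990
  seg 4: a=4 b=5276/1995 c=-2867/1330 d=2867/11970
S(5/2) = 7387/2128

Δ: Δ0=-3/2, Δ1=4, Δ2=-3, Δ3=2, Δ4=-5/3
row 1: diag=6, rhs=33; c'=1/6, d'=11/2
row 2: denom=4−1·1/6=23/6; d'=(-42−1·11/2)/(23/6)=-285/23
row 3: denom=4−1·6/23=86/23; d'=(30−1·-285/23)/(86/23)=975/86
row 4: denom=8−1·23/86=665/86; d'=(-22−1·975/86)/(665/86)=-2867/665
back: M4=-2867/665
back: M3=975/86−23/86·-2867/665=8306/665
back: M2=-285/23−6/23·8306/665=-10407/665
back: M1=11/2−1/6·-10407/665=5392/665
M: M0=0, M1=5392/665, M2=-10407/665, M3=8306/665, M4=-2867/665, M5=0
seg 0: a=4, c=M0/2=0, d=(M1−M0)/(6·2)=1348/1995, b=Δ0−h0·(2M0+M1)/6=-16769/3990
seg 1: a=1, c=M1/2=2696/665, d=(M2−M1)/(6·1)=-2257/570, b=Δ1−h1·(2M1+M2)/6=15583/3990
seg 2: a=5, c=M2/2=-10407/1330, d=(M3−M2)/(6·1)=18713/3990, b=Δ2−h2·(2M2+M3)/6=269/1995
seg 3: a=2, c=M3/2=4153/665, d=(M4−M3)/(6·1)=-11173/3990, b=Δ3−h3·(2M3+M4)/6=-1153/798
seg 4: a=4, c=M4/2=-2867/1330, d=(M5−M4)/(6·3)=2867/11970, b=Δ4−h4·(2M4+M5)/6=5276/1995
t_q=5/2 → seg 1, τ=1/2; S=1+15583/3990·τ+2696/665·τ²+-2257/570·τ³=7387/2128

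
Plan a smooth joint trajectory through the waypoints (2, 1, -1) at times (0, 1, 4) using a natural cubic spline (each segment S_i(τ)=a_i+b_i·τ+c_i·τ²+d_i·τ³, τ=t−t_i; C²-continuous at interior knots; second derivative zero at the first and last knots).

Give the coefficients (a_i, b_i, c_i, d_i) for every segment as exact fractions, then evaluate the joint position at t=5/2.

Δ: Δ0=-1, Δ1=-2/3
row 1: diag=8, rhs=2; c'=3/8, d'=1/4
back: M1=1/4
M: M0=0, M1=1/4, M2=0
seg 0: a=2, c=M0/2=0, d=(M1−M0)/(6·1)=1/24, b=Δ0−h0·(2M0+M1)/6=-25/24
seg 1: a=1, c=M1/2=1/8, d=(M2−M1)/(6·3)=-1/72, b=Δ1−h1·(2M1+M2)/6=-11/12
t_q=5/2 → seg 1, τ=3/2; S=1+-11/12·τ+1/8·τ²+-1/72·τ³=-9/64

  seg 0: a=2 b=-25/24 c=0 d=1/24
  seg 1: a=1 b=-11/12 c=1/8 d=-1/72
S(5/2) = -9/64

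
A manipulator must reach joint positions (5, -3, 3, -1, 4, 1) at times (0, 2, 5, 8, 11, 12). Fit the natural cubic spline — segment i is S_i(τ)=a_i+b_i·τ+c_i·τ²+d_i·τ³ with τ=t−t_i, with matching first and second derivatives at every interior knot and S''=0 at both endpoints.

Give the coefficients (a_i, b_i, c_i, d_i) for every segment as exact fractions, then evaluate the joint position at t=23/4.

  seg 0: a=5 b=-16612/2979 c=0 d=1174/2979
  seg 1: a=-3 b=-2524/2979 c=2348/993 d=-12650/26811
  seg 2: a=3 b=1790/2979 c=-5606/2979 d=11056/26811
  seg 3: a=-1 b=1322/2979 c=5450/2979 d=-12707/26811
  seg 4: a=4 b=-4099/2979 c=-2419/993 d=2419/2979
S(23/4) = 6795/2648

Δ: Δ0=-4, Δ1=2, Δ2=-4/3, Δ3=5/3, Δ4=-3
row 1: diag=10, rhs=36; c'=3/10, d'=18/5
row 2: denom=12−3·3/10=111/10; d'=(-20−3·18/5)/(111/10)=-308/111
row 3: denom=12−3·10/37=414/37; d'=(18−3·-308/111)/(414/37)=487/207
row 4: denom=8−3·37/138=331/46; d'=(-28−3·487/207)/(331/46)=-4838/993
back: M4=-4838/993
back: M3=487/207−37/138·-4838/993=10900/2979
back: M2=-308/111−10/37·10900/2979=-11212/2979
back: M1=18/5−3/10·-11212/2979=4696/993
M: M0=0, M1=4696/993, M2=-11212/2979, M3=10900/2979, M4=-4838/993, M5=0
seg 0: a=5, c=M0/2=0, d=(M1−M0)/(6·2)=1174/2979, b=Δ0−h0·(2M0+M1)/6=-16612/2979
seg 1: a=-3, c=M1/2=2348/993, d=(M2−M1)/(6·3)=-12650/26811, b=Δ1−h1·(2M1+M2)/6=-2524/2979
seg 2: a=3, c=M2/2=-5606/2979, d=(M3−M2)/(6·3)=11056/26811, b=Δ2−h2·(2M2+M3)/6=1790/2979
seg 3: a=-1, c=M3/2=5450/2979, d=(M4−M3)/(6·3)=-12707/26811, b=Δ3−h3·(2M3+M4)/6=1322/2979
seg 4: a=4, c=M4/2=-2419/993, d=(M5−M4)/(6·1)=2419/2979, b=Δ4−h4·(2M4+M5)/6=-4099/2979
t_q=23/4 → seg 2, τ=3/4; S=3+1790/2979·τ+-5606/2979·τ²+11056/26811·τ³=6795/2648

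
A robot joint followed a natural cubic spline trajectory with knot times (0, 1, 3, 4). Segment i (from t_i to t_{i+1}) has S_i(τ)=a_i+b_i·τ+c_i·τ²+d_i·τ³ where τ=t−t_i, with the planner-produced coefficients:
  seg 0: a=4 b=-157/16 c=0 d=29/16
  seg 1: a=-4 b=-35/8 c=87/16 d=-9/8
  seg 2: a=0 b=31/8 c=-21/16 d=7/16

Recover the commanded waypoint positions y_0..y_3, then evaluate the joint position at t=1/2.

y_0 = S_0(0) = a_0 = 4
y_1 = S_1(0) = a_1 = -4
y_2 = S_2(0) = a_2 = 0
y_3 = S_2(1) = 3
t_q=1/2 is in segment 0 (τ=1/2); S_0(τ)=-87/128

y_0=4 y_1=-4 y_2=0 y_3=3
S(1/2) = -87/128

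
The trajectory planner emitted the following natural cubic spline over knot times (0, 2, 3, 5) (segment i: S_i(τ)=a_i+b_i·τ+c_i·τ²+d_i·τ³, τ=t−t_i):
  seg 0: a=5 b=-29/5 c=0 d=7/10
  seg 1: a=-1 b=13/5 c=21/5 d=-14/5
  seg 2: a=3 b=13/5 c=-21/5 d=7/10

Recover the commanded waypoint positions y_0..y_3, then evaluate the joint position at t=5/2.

y_0 = S_0(0) = a_0 = 5
y_1 = S_1(0) = a_1 = -1
y_2 = S_2(0) = a_2 = 3
y_3 = S_2(2) = -3
t_q=5/2 is in segment 1 (τ=1/2); S_1(τ)=1

y_0=5 y_1=-1 y_2=3 y_3=-3
S(5/2) = 1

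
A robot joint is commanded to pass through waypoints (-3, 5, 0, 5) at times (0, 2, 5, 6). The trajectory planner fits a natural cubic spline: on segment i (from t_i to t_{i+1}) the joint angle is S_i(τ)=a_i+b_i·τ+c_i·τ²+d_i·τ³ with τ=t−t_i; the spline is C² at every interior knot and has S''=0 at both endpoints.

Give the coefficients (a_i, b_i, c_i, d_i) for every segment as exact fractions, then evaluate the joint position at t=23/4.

  seg 0: a=-3 b=1244/213 c=0 d=-98/213
  seg 1: a=5 b=68/213 c=-196/71 d=149/213
  seg 2: a=0 b=563/213 c=251/71 d=-251/213
S(23/4) = 15785/4544

Δ: Δ0=4, Δ1=-5/3, Δ2=5
row 1: diag=10, rhs=-34; c'=3/10, d'=-17/5
row 2: denom=8−3·3/10=71/10; d'=(40−3·-17/5)/(71/10)=502/71
back: M2=502/71
back: M1=-17/5−3/10·502/71=-392/71
M: M0=0, M1=-392/71, M2=502/71, M3=0
seg 0: a=-3, c=M0/2=0, d=(M1−M0)/(6·2)=-98/213, b=Δ0−h0·(2M0+M1)/6=1244/213
seg 1: a=5, c=M1/2=-196/71, d=(M2−M1)/(6·3)=149/213, b=Δ1−h1·(2M1+M2)/6=68/213
seg 2: a=0, c=M2/2=251/71, d=(M3−M2)/(6·1)=-251/213, b=Δ2−h2·(2M2+M3)/6=563/213
t_q=23/4 → seg 2, τ=3/4; S=0+563/213·τ+251/71·τ²+-251/213·τ³=15785/4544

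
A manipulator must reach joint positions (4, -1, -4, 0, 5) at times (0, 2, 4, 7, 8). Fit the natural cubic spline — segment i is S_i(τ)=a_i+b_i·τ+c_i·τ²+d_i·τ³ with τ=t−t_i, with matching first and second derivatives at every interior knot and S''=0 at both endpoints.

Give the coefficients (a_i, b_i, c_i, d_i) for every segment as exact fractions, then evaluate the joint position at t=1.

Δ: Δ0=-5/2, Δ1=-3/2, Δ2=4/3, Δ3=5
row 1: diag=8, rhs=6; c'=1/4, d'=3/4
row 2: denom=10−2·1/4=19/2; d'=(17−2·3/4)/(19/2)=31/19
row 3: denom=8−3·6/19=134/19; d'=(22−3·31/19)/(134/19)=325/134
back: M3=325/134
back: M2=31/19−6/19·325/134=58/67
back: M1=3/4−1/4·58/67=143/268
M: M0=0, M1=143/268, M2=58/67, M3=325/134, M4=0
seg 0: a=4, c=M0/2=0, d=(M1−M0)/(6·2)=143/3216, b=Δ0−h0·(2M0+M1)/6=-2153/804
seg 1: a=-1, c=M1/2=143/536, d=(M2−M1)/(6·2)=89/3216, b=Δ1−h1·(2M1+M2)/6=-431/201
seg 2: a=-4, c=M2/2=29/67, d=(M3−M2)/(6·3)=209/2412, b=Δ2−h2·(2M2+M3)/6=-599/804
seg 3: a=0, c=M3/2=325/268, d=(M4−M3)/(6·1)=-325/804, b=Δ3−h3·(2M3+M4)/6=1685/402
t_q=1 → seg 0, τ=1; S=4+-2153/804·τ+0·τ²+143/3216·τ³=1465/1072

  seg 0: a=4 b=-2153/804 c=0 d=143/3216
  seg 1: a=-1 b=-431/201 c=143/536 d=89/3216
  seg 2: a=-4 b=-599/804 c=29/67 d=209/2412
  seg 3: a=0 b=1685/402 c=325/268 d=-325/804
S(1) = 1465/1072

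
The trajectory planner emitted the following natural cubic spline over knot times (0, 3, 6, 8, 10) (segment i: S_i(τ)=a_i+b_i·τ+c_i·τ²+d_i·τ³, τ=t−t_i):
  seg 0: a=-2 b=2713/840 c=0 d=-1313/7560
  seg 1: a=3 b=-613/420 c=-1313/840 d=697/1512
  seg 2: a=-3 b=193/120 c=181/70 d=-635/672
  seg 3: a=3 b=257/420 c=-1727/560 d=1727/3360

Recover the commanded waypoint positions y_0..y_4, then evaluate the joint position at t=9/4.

y_0=-2 y_1=3 y_2=-3 y_3=3 y_4=-4
S(9/4) = 8419/2560

y_0 = S_0(0) = a_0 = -2
y_1 = S_1(0) = a_1 = 3
y_2 = S_2(0) = a_2 = -3
y_3 = S_3(0) = a_3 = 3
y_4 = S_3(2) = -4
t_q=9/4 is in segment 0 (τ=9/4); S_0(τ)=8419/2560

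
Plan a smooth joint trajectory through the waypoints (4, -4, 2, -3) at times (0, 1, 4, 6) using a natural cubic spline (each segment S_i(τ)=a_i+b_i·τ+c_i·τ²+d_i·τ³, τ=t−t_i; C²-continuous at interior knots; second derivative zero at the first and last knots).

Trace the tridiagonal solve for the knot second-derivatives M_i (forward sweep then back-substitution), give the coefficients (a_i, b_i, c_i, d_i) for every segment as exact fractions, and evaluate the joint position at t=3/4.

Δ: Δ0=-8, Δ1=2, Δ2=-5/2
row 1: diag=8, rhs=60; c'=3/8, d'=15/2
row 2: denom=10−3·3/8=71/8; d'=(-27−3·15/2)/(71/8)=-396/71
back: M2=-396/71
back: M1=15/2−3/8·-396/71=681/71
M: M0=0, M1=681/71, M2=-396/71, M3=0
seg 0: a=4, c=M0/2=0, d=(M1−M0)/(6·1)=227/142, b=Δ0−h0·(2M0+M1)/6=-1363/142
seg 1: a=-4, c=M1/2=681/142, d=(M2−M1)/(6·3)=-359/426, b=Δ1−h1·(2M1+M2)/6=-341/71
seg 2: a=2, c=M2/2=-198/71, d=(M3−M2)/(6·2)=33/71, b=Δ2−h2·(2M2+M3)/6=173/142
t_q=3/4 → seg 0, τ=3/4; S=4+-1363/142·τ+0·τ²+227/142·τ³=-22943/9088

  seg 0: a=4 b=-1363/142 c=0 d=227/142
  seg 1: a=-4 b=-341/71 c=681/142 d=-359/426
  seg 2: a=2 b=173/142 c=-198/71 d=33/71
S(3/4) = -22943/9088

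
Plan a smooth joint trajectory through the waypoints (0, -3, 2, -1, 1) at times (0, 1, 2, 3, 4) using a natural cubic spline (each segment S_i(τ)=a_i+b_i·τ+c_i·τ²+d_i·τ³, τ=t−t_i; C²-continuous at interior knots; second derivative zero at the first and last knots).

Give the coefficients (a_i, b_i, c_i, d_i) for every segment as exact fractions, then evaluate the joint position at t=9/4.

  seg 0: a=0 b=-325/56 c=0 d=157/56
  seg 1: a=-3 b=73/28 c=471/56 d=-337/56
  seg 2: a=2 b=11/8 c=-135/14 d=295/56
  seg 3: a=-1 b=-59/28 c=345/56 d=-115/56
S(9/4) = 6535/3584

Δ: Δ0=-3, Δ1=5, Δ2=-3, Δ3=2
row 1: diag=4, rhs=48; c'=1/4, d'=12
row 2: denom=4−1·1/4=15/4; d'=(-48−1·12)/(15/4)=-16
row 3: denom=4−1·4/15=56/15; d'=(30−1·-16)/(56/15)=345/28
back: M3=345/28
back: M2=-16−4/15·345/28=-135/7
back: M1=12−1/4·-135/7=471/28
M: M0=0, M1=471/28, M2=-135/7, M3=345/28, M4=0
seg 0: a=0, c=M0/2=0, d=(M1−M0)/(6·1)=157/56, b=Δ0−h0·(2M0+M1)/6=-325/56
seg 1: a=-3, c=M1/2=471/56, d=(M2−M1)/(6·1)=-337/56, b=Δ1−h1·(2M1+M2)/6=73/28
seg 2: a=2, c=M2/2=-135/14, d=(M3−M2)/(6·1)=295/56, b=Δ2−h2·(2M2+M3)/6=11/8
seg 3: a=-1, c=M3/2=345/56, d=(M4−M3)/(6·1)=-115/56, b=Δ3−h3·(2M3+M4)/6=-59/28
t_q=9/4 → seg 2, τ=1/4; S=2+11/8·τ+-135/14·τ²+295/56·τ³=6535/3584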